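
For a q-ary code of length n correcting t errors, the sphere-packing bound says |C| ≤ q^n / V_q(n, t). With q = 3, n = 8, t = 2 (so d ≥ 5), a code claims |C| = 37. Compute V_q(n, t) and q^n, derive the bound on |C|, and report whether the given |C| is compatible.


V_q(n, t) = 129, q^n = 6561, Hamming bound = 50, |C| = 37 ≤ bound (satisfied).

Step 1: Compute V_q(n, t) = Σ_{j=0}^2 C(n, j) (q−1)^j.
  j = 0: C(8,0)·(2)^0 = 1·1 = 1.
  j = 1: C(8,1)·(2)^1 = 8·2 = 16.
  j = 2: C(8,2)·(2)^2 = 28·4 = 112.
  V_q(n, t) = 1 + 16 + 112 = 129.
Step 2: q^n = 3^8 = 6561.
Step 3: Hamming bound ⌊q^n / V_q(n,t)⌋ = ⌊6561/129⌋ = 50.
Step 4: Compare |C| = 37 to 50: satisfied.
The claimed |C| lies below the Hamming bound.


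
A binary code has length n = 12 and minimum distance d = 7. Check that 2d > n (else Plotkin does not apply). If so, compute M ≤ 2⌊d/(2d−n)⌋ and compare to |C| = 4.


Plotkin bound M ≤ 6; given |C| = 4 ≤ bound (satisfied).

Check applicability: 2d = 14, n = 12.
2d − n = 2 > 0, so Plotkin applies.
Compute d/(2d−n) = 7/2 ≈ 3.5000.
⌊d/(2d−n)⌋ = 3.
Plotkin bound: M ≤ 2·3 = 6.
Given |C| = 4, check: satisfied.
This |C| is below the Plotkin bound.


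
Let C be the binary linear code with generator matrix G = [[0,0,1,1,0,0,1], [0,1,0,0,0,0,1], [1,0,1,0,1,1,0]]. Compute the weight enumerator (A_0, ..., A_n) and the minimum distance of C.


Weight distribution: A_0 = 1, A_2 = 1, A_3 = 2, A_4 = 1, A_5 = 2, A_6 = 1. Minimum distance d = 2.

Enumerate all 2^3 = 8 messages m ∈ F_2^3.
For each, compute codeword c = mG in F_2^7, then tally its weight.
  m = 000 → c = 0000000, weight = 0.
  m = 100 → c = 0011001, weight = 3.
  m = 010 → c = 0100001, weight = 2.
  m = 110 → c = 0111000, weight = 3.
  m = 001 → c = 1010110, weight = 4.
  m = 101 → c = 1001111, weight = 5.
  m = 011 → c = 1110111, weight = 6.
  m = 111 → c = 1101110, weight = 5.
Tally weights:
  weight 0: 1 codewords.
  weight 2: 1 codewords.
  weight 3: 2 codewords.
  weight 4: 1 codewords.
  weight 5: 2 codewords.
  weight 6: 1 codewords.
Minimum distance d = smallest w > 0 with A_w > 0 = 2.
Sanity: Σ A_w = 8 = 2^3 = 8 ✓.


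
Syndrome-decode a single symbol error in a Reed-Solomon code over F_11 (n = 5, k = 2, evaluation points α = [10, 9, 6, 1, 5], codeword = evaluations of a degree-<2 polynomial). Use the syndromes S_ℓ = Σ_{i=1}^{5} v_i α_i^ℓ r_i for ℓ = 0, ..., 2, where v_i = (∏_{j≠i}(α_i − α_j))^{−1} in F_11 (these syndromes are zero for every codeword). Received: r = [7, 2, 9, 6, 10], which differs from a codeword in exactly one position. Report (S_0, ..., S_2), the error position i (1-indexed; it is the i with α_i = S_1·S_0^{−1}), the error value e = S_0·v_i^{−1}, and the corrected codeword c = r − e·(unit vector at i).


S = (9, 1, 5), error at position 5, error magnitude e = 6, c = [7, 2, 9, 6, 4].

Step 1: column multipliers v_i = (∏_{j≠i}(α_i − α_j))^{−1} mod 11.
  i = 1 (α = 10): (10−9)(10−6)(10−1)(10−5) = 1·4·9·5 = 180 ≡ 4, so v_1 = 4^{−1} = 3 (mod 11).
  i = 2 (α = 9): (9−10)(9−6)(9−1)(9−5) = (−1)·3·8·4 = −96 ≡ 3, so v_2 = 3^{−1} = 4 (mod 11).
  i = 3 (α = 6): (6−10)(6−9)(6−1)(6−5) = (−4)·(−3)·5·1 = 60 ≡ 5, so v_3 = 5^{−1} = 9 (mod 11).
  i = 4 (α = 1): (1−10)(1−9)(1−6)(1−5) = (−9)·(−8)·(−5)·(−4) = 1440 ≡ 10, so v_4 = 10^{−1} = 10 (mod 11).
  i = 5 (α = 5): (5−10)(5−9)(5−6)(5−1) = (−5)·(−4)·(−1)·4 = −80 ≡ 8, so v_5 = 8^{−1} = 7 (mod 11).
  v = [3, 4, 9, 10, 7].
Step 2: syndromes of r = [7, 2, 9, 6, 10] (all sums mod 11).
  S_0 = Σ v_i r_i = 3·7 + 4·2 + 9·9 + 10·6 + 7·10 = 240 ≡ 9.
  S_1 = Σ v_i α_i r_i = 3·10·7 + 4·9·2 + 9·6·9 + 10·1·6 + 7·5·10 = 1178 ≡ 1.
  α_i^2 mod 11 = [1, 4, 3, 1, 3].
  S_2 = Σ v_i α_i^2 r_i = 3·1·7 + 4·4·2 + 9·3·9 + 10·1·6 + 7·3·10 = 566 ≡ 5.
  S = (9, 1, 5) ≠ 0, so r is not a codeword (an error is present).
Step 3: locate the error. For a single error e at position i, S_ℓ = v_i·e·α_i^ℓ, so α_err = S_1/S_0.
  S_0^{−1} = 9^{−1} = 5 (mod 11), so α_err = 1·5 = 5 ≡ 5 = α_5. Error position i = 5.
  Consistency check: S_2/S_1 = 5·1 = 5 ≡ 5 = α_err ✓ (single-error assumption holds).
Step 4: error magnitude e = S_0/v_5 = S_0·∏_{j≠5}(α_5 − α_j) = 9·8 = 72 ≡ 6 (mod 11).
Step 5: correct position 5: c_5 = r_5 − e = 10 − 6 ≡ 4 (mod 11). Hence c = [7, 2, 9, 6, 4].
  Check: interpolating c through the α_i gives m(x) = 1 + 5·x (degree < 2) with m(α_i) = c_i for every i, so c is indeed a codeword.


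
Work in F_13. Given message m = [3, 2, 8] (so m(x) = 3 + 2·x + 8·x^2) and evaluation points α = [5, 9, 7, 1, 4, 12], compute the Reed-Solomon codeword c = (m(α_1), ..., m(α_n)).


c = [5, 6, 6, 0, 9, 9]

Message polynomial: m(x) = 3 + 2·x + 8·x^2 (mod 13).
For each evaluation point α_i, compute m(α_i) mod 13:
  α_1 = 5: Horner steps 8 → 3 → 5, so m(5) = 5.
  α_2 = 9: Horner steps 8 → 9 → 6, so m(9) = 6.
  α_3 = 7: Horner steps 8 → 6 → 6, so m(7) = 6.
  α_4 = 1: Horner steps 8 → 10 → 0, so m(1) = 0.
  α_5 = 4: Horner steps 8 → 8 → 9, so m(4) = 9.
  α_6 = 12: Horner steps 8 → 7 → 9, so m(12) = 9.
Codeword c = [5, 6, 6, 0, 9, 9] ∈ F_13^6.


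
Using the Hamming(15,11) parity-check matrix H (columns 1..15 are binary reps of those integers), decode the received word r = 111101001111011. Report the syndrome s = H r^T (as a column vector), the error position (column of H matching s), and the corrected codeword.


s = (0, 1, 1, 1)^T, error position = 7, corrected codeword c = 111101101111011

Compute s = H r^T mod 2 one row at a time:
  s_1 = 0 + 1 + 1 + 1 + 1 + 0 + 1 + 1 = 6 ≡ 0 (mod 2).
  s_2 = 1 + 0 + 1 + 0 + 1 + 0 + 1 + 1 = 5 ≡ 1 (mod 2).
  s_3 = 1 + 1 + 1 + 0 + 1 + 1 + 1 + 1 = 7 ≡ 1 (mod 2).
  s_4 = 1 + 1 + 0 + 0 + 1 + 1 + 0 + 1 = 5 ≡ 1 (mod 2).
s = (0, 1, 1, 1)^T — this equals column 7 of H (binary 0111), so error is at position 7.
Correct: flip bit 7 of r = 111101001111011 to get c = 111101101111011.


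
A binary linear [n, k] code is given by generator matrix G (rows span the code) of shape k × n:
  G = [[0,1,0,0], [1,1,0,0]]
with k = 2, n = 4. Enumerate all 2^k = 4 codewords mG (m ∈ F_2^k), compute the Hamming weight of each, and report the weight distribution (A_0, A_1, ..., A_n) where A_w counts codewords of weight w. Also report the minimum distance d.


Weight distribution: A_0 = 1, A_1 = 2, A_2 = 1. Minimum distance d = 1.

Enumerate all 2^2 = 4 messages m ∈ F_2^2.
For each, compute codeword c = mG in F_2^4, then tally its weight.
  m = 00 → c = 0000, weight = 0.
  m = 10 → c = 0100, weight = 1.
  m = 01 → c = 1100, weight = 2.
  m = 11 → c = 1000, weight = 1.
Tally weights:
  weight 0: 1 codewords.
  weight 1: 2 codewords.
  weight 2: 1 codewords.
Minimum distance d = smallest w > 0 with A_w > 0 = 1.
Sanity: Σ A_w = 4 = 2^2 = 4 ✓.


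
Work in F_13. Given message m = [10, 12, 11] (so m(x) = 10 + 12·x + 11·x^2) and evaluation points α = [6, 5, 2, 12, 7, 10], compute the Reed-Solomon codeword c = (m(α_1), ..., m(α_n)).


c = [10, 7, 0, 9, 9, 8]

Message polynomial: m(x) = 10 + 12·x + 11·x^2 (mod 13).
For each evaluation point α_i, compute m(α_i) mod 13:
  α_1 = 6: Horner steps 11 → 0 → 10, so m(6) = 10.
  α_2 = 5: Horner steps 11 → 2 → 7, so m(5) = 7.
  α_3 = 2: Horner steps 11 → 8 → 0, so m(2) = 0.
  α_4 = 12: Horner steps 11 → 1 → 9, so m(12) = 9.
  α_5 = 7: Horner steps 11 → 11 → 9, so m(7) = 9.
  α_6 = 10: Horner steps 11 → 5 → 8, so m(10) = 8.
Codeword c = [10, 7, 0, 9, 9, 8] ∈ F_13^6.


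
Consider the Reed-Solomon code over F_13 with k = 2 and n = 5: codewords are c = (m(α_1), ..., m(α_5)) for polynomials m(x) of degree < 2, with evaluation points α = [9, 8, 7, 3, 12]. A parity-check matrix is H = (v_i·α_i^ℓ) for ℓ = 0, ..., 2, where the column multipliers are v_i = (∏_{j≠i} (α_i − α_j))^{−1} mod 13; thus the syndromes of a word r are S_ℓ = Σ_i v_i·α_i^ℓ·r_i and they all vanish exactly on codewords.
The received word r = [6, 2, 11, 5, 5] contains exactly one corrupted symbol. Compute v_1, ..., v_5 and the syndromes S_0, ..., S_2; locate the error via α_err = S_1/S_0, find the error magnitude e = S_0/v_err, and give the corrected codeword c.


S = (10, 4, 12), error at position 4, error magnitude e = 10, c = [6, 2, 11, 8, 5].

Step 1: column multipliers v_i = (∏_{j≠i}(α_i − α_j))^{−1} mod 13.
  i = 1 (α = 9): (9−8)(9−7)(9−3)(9−12) = 1·2·6·(−3) = −36 ≡ 3, so v_1 = 3^{−1} = 9 (mod 13).
  i = 2 (α = 8): (8−9)(8−7)(8−3)(8−12) = (−1)·1·5·(−4) = 20 ≡ 7, so v_2 = 7^{−1} = 2 (mod 13).
  i = 3 (α = 7): (7−9)(7−8)(7−3)(7−12) = (−2)·(−1)·4·(−5) = −40 ≡ 12, so v_3 = 12^{−1} = 12 (mod 13).
  i = 4 (α = 3): (3−9)(3−8)(3−7)(3−12) = (−6)·(−5)·(−4)·(−9) = 1080 ≡ 1, so v_4 = 1^{−1} = 1 (mod 13).
  i = 5 (α = 12): (12−9)(12−8)(12−7)(12−3) = 3·4·5·9 = 540 ≡ 7, so v_5 = 7^{−1} = 2 (mod 13).
  v = [9, 2, 12, 1, 2].
Step 2: syndromes of r = [6, 2, 11, 5, 5] (all sums mod 13).
  S_0 = Σ v_i r_i = 9·6 + 2·2 + 12·11 + 1·5 + 2·5 = 205 ≡ 10.
  S_1 = Σ v_i α_i r_i = 9·9·6 + 2·8·2 + 12·7·11 + 1·3·5 + 2·12·5 = 1577 ≡ 4.
  α_i^2 mod 13 = [3, 12, 10, 9, 1].
  S_2 = Σ v_i α_i^2 r_i = 9·3·6 + 2·12·2 + 12·10·11 + 1·9·5 + 2·1·5 = 1585 ≡ 12.
  S = (10, 4, 12) ≠ 0, so r is not a codeword (an error is present).
Step 3: locate the error. For a single error e at position i, S_ℓ = v_i·e·α_i^ℓ, so α_err = S_1/S_0.
  S_0^{−1} = 10^{−1} = 4 (mod 13), so α_err = 4·4 = 16 ≡ 3 = α_4. Error position i = 4.
  Consistency check: S_2/S_1 = 12·10 = 120 ≡ 3 = α_err ✓ (single-error assumption holds).
Step 4: error magnitude e = S_0/v_4 = S_0·∏_{j≠4}(α_4 − α_j) = 10·1 = 10 ≡ 10 (mod 13).
Step 5: correct position 4: c_4 = r_4 − e = 5 − 10 ≡ 8 (mod 13). Hence c = [6, 2, 11, 8, 5].
  Check: interpolating c through the α_i gives m(x) = 9 + 4·x (degree < 2) with m(α_i) = c_i for every i, so c is indeed a codeword.


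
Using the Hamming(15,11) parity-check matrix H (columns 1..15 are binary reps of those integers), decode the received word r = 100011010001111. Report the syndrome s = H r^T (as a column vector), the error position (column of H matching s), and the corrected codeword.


s = (1, 0, 1, 0)^T, error position = 10, corrected codeword c = 100011010101111

Compute s = H r^T mod 2 one row at a time:
  s_1 = 1 + 0 + 0 + 0 + 1 + 1 + 1 + 1 = 5 ≡ 1 (mod 2).
  s_2 = 0 + 1 + 1 + 0 + 1 + 1 + 1 + 1 = 6 ≡ 0 (mod 2).
  s_3 = 0 + 0 + 1 + 0 + 0 + 0 + 1 + 1 = 3 ≡ 1 (mod 2).
  s_4 = 1 + 0 + 1 + 0 + 0 + 0 + 1 + 1 = 4 ≡ 0 (mod 2).
s = (1, 0, 1, 0)^T — this equals column 10 of H (binary 1010), so error is at position 10.
Correct: flip bit 10 of r = 100011010001111 to get c = 100011010101111.


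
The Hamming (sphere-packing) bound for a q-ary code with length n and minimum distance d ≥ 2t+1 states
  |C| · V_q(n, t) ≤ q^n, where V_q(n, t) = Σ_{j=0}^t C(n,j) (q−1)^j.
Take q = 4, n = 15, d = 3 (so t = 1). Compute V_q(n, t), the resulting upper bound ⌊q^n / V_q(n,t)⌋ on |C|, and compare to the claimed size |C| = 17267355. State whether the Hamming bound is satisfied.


V_q(n, t) = 46, q^n = 1073741824, Hamming bound = 23342213, |C| = 17267355 ≤ bound (satisfied).

Step 1: Compute V_q(n, t) = Σ_{j=0}^1 C(n, j) (q−1)^j.
  j = 0: C(15,0)·(3)^0 = 1·1 = 1.
  j = 1: C(15,1)·(3)^1 = 15·3 = 45.
  V_q(n, t) = 1 + 45 = 46.
Step 2: q^n = 4^15 = 1073741824.
Step 3: Hamming bound ⌊q^n / V_q(n,t)⌋ = ⌊1073741824/46⌋ = 23342213.
Step 4: Compare |C| = 17267355 to 23342213: satisfied.
The claimed |C| lies below the Hamming bound.


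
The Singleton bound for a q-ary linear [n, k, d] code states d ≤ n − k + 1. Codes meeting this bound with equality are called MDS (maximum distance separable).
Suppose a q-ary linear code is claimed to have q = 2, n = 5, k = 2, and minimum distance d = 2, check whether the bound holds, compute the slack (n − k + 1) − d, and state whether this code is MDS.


Singleton RHS = n − k + 1 = 4, slack = 2, bound satisfied, not MDS.

Singleton bound: d ≤ n − k + 1.
Here n = 5, k = 2, so n − k + 1 = 4.
Given d = 2, check d ≤ 4: YES.
Slack = (n − k + 1) − d = 2.
The code is NOT MDS (slack = 2 > 0).
Description: the claimed parameters are [5, 2, 2]_2; such a code would be non-MDS.


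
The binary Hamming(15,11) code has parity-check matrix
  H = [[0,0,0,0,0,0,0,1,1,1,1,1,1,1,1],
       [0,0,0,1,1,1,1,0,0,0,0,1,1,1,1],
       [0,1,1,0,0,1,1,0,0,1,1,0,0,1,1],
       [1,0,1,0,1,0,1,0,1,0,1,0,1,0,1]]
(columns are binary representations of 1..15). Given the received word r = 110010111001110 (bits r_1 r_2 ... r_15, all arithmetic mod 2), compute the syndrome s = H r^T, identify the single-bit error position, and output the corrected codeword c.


s = (1, 1, 1, 1)^T, error position = 15, corrected codeword c = 110010111001111

Compute s = H r^T mod 2 one row at a time:
  s_1 = 1 + 1 + 0 + 0 + 1 + 1 + 1 + 0 = 5 ≡ 1 (mod 2).
  s_2 = 0 + 1 + 0 + 1 + 1 + 1 + 1 + 0 = 5 ≡ 1 (mod 2).
  s_3 = 1 + 0 + 0 + 1 + 0 + 0 + 1 + 0 = 3 ≡ 1 (mod 2).
  s_4 = 1 + 0 + 1 + 1 + 1 + 0 + 1 + 0 = 5 ≡ 1 (mod 2).
s = (1, 1, 1, 1)^T — this equals column 15 of H (binary 1111), so error is at position 15.
Correct: flip bit 15 of r = 110010111001110 to get c = 110010111001111.


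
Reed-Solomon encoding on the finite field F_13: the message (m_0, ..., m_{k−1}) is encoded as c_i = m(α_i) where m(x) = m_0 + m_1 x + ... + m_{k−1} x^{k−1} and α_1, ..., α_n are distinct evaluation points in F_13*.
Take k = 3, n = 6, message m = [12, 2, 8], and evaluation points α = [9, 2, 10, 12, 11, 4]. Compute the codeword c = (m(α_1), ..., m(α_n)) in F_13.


c = [2, 9, 0, 5, 1, 5]

Message polynomial: m(x) = 12 + 2·x + 8·x^2 (mod 13).
For each evaluation point α_i, compute m(α_i) mod 13:
  α_1 = 9: Horner steps 8 → 9 → 2, so m(9) = 2.
  α_2 = 2: Horner steps 8 → 5 → 9, so m(2) = 9.
  α_3 = 10: Horner steps 8 → 4 → 0, so m(10) = 0.
  α_4 = 12: Horner steps 8 → 7 → 5, so m(12) = 5.
  α_5 = 11: Horner steps 8 → 12 → 1, so m(11) = 1.
  α_6 = 4: Horner steps 8 → 8 → 5, so m(4) = 5.
Codeword c = [2, 9, 0, 5, 1, 5] ∈ F_13^6.


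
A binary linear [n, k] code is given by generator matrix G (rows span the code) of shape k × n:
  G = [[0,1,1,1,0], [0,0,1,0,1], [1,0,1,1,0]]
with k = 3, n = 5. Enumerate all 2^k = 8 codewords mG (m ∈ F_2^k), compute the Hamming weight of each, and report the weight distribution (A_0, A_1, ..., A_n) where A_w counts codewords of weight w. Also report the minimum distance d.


Weight distribution: A_0 = 1, A_2 = 2, A_3 = 4, A_4 = 1. Minimum distance d = 2.

Enumerate all 2^3 = 8 messages m ∈ F_2^3.
For each, compute codeword c = mG in F_2^5, then tally its weight.
  m = 000 → c = 00000, weight = 0.
  m = 100 → c = 01110, weight = 3.
  m = 010 → c = 00101, weight = 2.
  m = 110 → c = 01011, weight = 3.
  m = 001 → c = 10110, weight = 3.
  m = 101 → c = 11000, weight = 2.
  m = 011 → c = 10011, weight = 3.
  m = 111 → c = 11101, weight = 4.
Tally weights:
  weight 0: 1 codewords.
  weight 2: 2 codewords.
  weight 3: 4 codewords.
  weight 4: 1 codewords.
Minimum distance d = smallest w > 0 with A_w > 0 = 2.
Sanity: Σ A_w = 8 = 2^3 = 8 ✓.


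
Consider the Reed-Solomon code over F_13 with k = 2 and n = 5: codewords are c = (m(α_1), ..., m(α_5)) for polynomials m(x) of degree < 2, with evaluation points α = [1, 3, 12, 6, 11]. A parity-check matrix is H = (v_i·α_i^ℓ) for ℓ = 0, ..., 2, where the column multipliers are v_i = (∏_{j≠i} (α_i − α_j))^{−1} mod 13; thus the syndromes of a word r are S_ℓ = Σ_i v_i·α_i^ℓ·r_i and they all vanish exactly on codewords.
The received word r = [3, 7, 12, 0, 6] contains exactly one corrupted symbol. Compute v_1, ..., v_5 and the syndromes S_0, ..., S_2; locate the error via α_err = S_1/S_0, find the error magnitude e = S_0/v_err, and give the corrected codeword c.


S = (3, 7, 12), error at position 5, error magnitude e = 9, c = [3, 7, 12, 0, 10].

Step 1: column multipliers v_i = (∏_{j≠i}(α_i − α_j))^{−1} mod 13.
  i = 1 (α = 1): (1−3)(1−12)(1−6)(1−11) = (−2)·(−11)·(−5)·(−10) = 1100 ≡ 8, so v_1 = 8^{−1} = 5 (mod 13).
  i = 2 (α = 3): (3−1)(3−12)(3−6)(3−11) = 2·(−9)·(−3)·(−8) = −432 ≡ 10, so v_2 = 10^{−1} = 4 (mod 13).
  i = 3 (α = 12): (12−1)(12−3)(12−6)(12−11) = 11·9·6·1 = 594 ≡ 9, so v_3 = 9^{−1} = 3 (mod 13).
  i = 4 (α = 6): (6−1)(6−3)(6−12)(6−11) = 5·3·(−6)·(−5) = 450 ≡ 8, so v_4 = 8^{−1} = 5 (mod 13).
  i = 5 (α = 11): (11−1)(11−3)(11−12)(11−6) = 10·8·(−1)·5 = −400 ≡ 3, so v_5 = 3^{−1} = 9 (mod 13).
  v = [5, 4, 3, 5, 9].
Step 2: syndromes of r = [3, 7, 12, 0, 6] (all sums mod 13).
  S_0 = Σ v_i r_i = 5·3 + 4·7 + 3·12 + 5·0 + 9·6 = 133 ≡ 3.
  S_1 = Σ v_i α_i r_i = 5·1·3 + 4·3·7 + 3·12·12 + 5·6·0 + 9·11·6 = 1125 ≡ 7.
  α_i^2 mod 13 = [1, 9, 1, 10, 4].
  S_2 = Σ v_i α_i^2 r_i = 5·1·3 + 4·9·7 + 3·1·12 + 5·10·0 + 9·4·6 = 519 ≡ 12.
  S = (3, 7, 12) ≠ 0, so r is not a codeword (an error is present).
Step 3: locate the error. For a single error e at position i, S_ℓ = v_i·e·α_i^ℓ, so α_err = S_1/S_0.
  S_0^{−1} = 3^{−1} = 9 (mod 13), so α_err = 7·9 = 63 ≡ 11 = α_5. Error position i = 5.
  Consistency check: S_2/S_1 = 12·2 = 24 ≡ 11 = α_err ✓ (single-error assumption holds).
Step 4: error magnitude e = S_0/v_5 = S_0·∏_{j≠5}(α_5 − α_j) = 3·3 = 9 ≡ 9 (mod 13).
Step 5: correct position 5: c_5 = r_5 − e = 6 − 9 ≡ 10 (mod 13). Hence c = [3, 7, 12, 0, 10].
  Check: interpolating c through the α_i gives m(x) = 1 + 2·x (degree < 2) with m(α_i) = c_i for every i, so c is indeed a codeword.


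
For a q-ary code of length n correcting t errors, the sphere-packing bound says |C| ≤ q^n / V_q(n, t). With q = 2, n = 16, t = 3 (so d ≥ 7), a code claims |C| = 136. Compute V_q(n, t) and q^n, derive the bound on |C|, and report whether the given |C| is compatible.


V_q(n, t) = 697, q^n = 65536, Hamming bound = 94, |C| = 136 > bound (violated).

Step 1: Compute V_q(n, t) = Σ_{j=0}^3 C(n, j) (q−1)^j.
  j = 0: C(16,0)·(1)^0 = 1·1 = 1.
  j = 1: C(16,1)·(1)^1 = 16·1 = 16.
  j = 2: C(16,2)·(1)^2 = 120·1 = 120.
  j = 3: C(16,3)·(1)^3 = 560·1 = 560.
  V_q(n, t) = 1 + 16 + 120 + 560 = 697.
Step 2: q^n = 2^16 = 65536.
Step 3: Hamming bound ⌊q^n / V_q(n,t)⌋ = ⌊65536/697⌋ = 94.
Step 4: Compare |C| = 136 to 94: violated.
The claimed |C| lies above the Hamming bound, so no 2-ary code of length 16 with d ≥ 7 can have 136 codewords.


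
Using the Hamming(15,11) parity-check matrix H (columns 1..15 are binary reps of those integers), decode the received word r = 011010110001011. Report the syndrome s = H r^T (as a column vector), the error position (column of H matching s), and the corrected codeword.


s = (0, 1, 1, 0)^T, error position = 6, corrected codeword c = 011011110001011

Compute s = H r^T mod 2 one row at a time:
  s_1 = 1 + 0 + 0 + 0 + 1 + 0 + 1 + 1 = 4 ≡ 0 (mod 2).
  s_2 = 0 + 1 + 0 + 1 + 1 + 0 + 1 + 1 = 5 ≡ 1 (mod 2).
  s_3 = 1 + 1 + 0 + 1 + 0 + 0 + 1 + 1 = 5 ≡ 1 (mod 2).
  s_4 = 0 + 1 + 1 + 1 + 0 + 0 + 0 + 1 = 4 ≡ 0 (mod 2).
s = (0, 1, 1, 0)^T — this equals column 6 of H (binary 0110), so error is at position 6.
Correct: flip bit 6 of r = 011010110001011 to get c = 011011110001011.


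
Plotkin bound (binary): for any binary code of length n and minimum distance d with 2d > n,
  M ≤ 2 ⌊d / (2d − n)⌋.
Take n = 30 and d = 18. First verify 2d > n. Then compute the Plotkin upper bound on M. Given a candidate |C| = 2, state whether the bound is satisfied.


Plotkin bound M ≤ 6; given |C| = 2 ≤ bound (satisfied).

Check applicability: 2d = 36, n = 30.
2d − n = 6 > 0, so Plotkin applies.
Compute d/(2d−n) = 18/6 ≈ 3.0000.
⌊d/(2d−n)⌋ = 3.
Plotkin bound: M ≤ 2·3 = 6.
Given |C| = 2, check: satisfied.
This |C| is below the Plotkin bound.


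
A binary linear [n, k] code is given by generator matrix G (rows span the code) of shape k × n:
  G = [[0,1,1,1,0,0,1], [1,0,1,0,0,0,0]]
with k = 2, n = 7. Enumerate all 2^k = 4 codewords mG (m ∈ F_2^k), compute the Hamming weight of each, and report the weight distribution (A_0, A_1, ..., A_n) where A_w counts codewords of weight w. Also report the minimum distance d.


Weight distribution: A_0 = 1, A_2 = 1, A_4 = 2. Minimum distance d = 2.

Enumerate all 2^2 = 4 messages m ∈ F_2^2.
For each, compute codeword c = mG in F_2^7, then tally its weight.
  m = 00 → c = 0000000, weight = 0.
  m = 10 → c = 0111001, weight = 4.
  m = 01 → c = 1010000, weight = 2.
  m = 11 → c = 1101001, weight = 4.
Tally weights:
  weight 0: 1 codewords.
  weight 2: 1 codewords.
  weight 4: 2 codewords.
Minimum distance d = smallest w > 0 with A_w > 0 = 2.
Sanity: Σ A_w = 4 = 2^2 = 4 ✓.


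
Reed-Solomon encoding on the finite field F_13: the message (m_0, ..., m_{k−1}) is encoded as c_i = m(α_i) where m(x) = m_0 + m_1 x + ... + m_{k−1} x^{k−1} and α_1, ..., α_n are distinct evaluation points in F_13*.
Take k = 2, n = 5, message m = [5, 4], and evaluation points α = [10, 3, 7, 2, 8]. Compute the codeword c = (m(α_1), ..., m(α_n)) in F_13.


c = [6, 4, 7, 0, 11]

Message polynomial: m(x) = 5 + 4·x (mod 13).
For each evaluation point α_i, compute m(α_i) mod 13:
  α_1 = 10: Horner steps 4 → 6, so m(10) = 6.
  α_2 = 3: Horner steps 4 → 4, so m(3) = 4.
  α_3 = 7: Horner steps 4 → 7, so m(7) = 7.
  α_4 = 2: Horner steps 4 → 0, so m(2) = 0.
  α_5 = 8: Horner steps 4 → 11, so m(8) = 11.
Codeword c = [6, 4, 7, 0, 11] ∈ F_13^5.


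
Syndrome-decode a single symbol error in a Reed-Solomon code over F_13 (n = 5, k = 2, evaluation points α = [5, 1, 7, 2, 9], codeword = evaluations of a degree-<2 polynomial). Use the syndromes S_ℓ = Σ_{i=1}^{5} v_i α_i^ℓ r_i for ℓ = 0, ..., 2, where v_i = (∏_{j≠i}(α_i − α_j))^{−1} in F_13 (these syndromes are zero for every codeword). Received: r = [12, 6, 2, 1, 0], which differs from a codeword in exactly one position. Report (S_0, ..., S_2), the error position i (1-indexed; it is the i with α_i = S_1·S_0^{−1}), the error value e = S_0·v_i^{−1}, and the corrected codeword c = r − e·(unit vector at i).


S = (10, 12, 4), error at position 5, error magnitude e = 8, c = [12, 6, 2, 1, 5].

Step 1: column multipliers v_i = (∏_{j≠i}(α_i − α_j))^{−1} mod 13.
  i = 1 (α = 5): (5−1)(5−7)(5−2)(5−9) = 4·(−2)·3·(−4) = 96 ≡ 5, so v_1 = 5^{−1} = 8 (mod 13).
  i = 2 (α = 1): (1−5)(1−7)(1−2)(1−9) = (−4)·(−6)·(−1)·(−8) = 192 ≡ 10, so v_2 = 10^{−1} = 4 (mod 13).
  i = 3 (α = 7): (7−5)(7−1)(7−2)(7−9) = 2·6·5·(−2) = −120 ≡ 10, so v_3 = 10^{−1} = 4 (mod 13).
  i = 4 (α = 2): (2−5)(2−1)(2−7)(2−9) = (−3)·1·(−5)·(−7) = −105 ≡ 12, so v_4 = 12^{−1} = 12 (mod 13).
  i = 5 (α = 9): (9−5)(9−1)(9−7)(9−2) = 4·8·2·7 = 448 ≡ 6, so v_5 = 6^{−1} = 11 (mod 13).
  v = [8, 4, 4, 12, 11].
Step 2: syndromes of r = [12, 6, 2, 1, 0] (all sums mod 13).
  S_0 = Σ v_i r_i = 8·12 + 4·6 + 4·2 + 12·1 + 11·0 = 140 ≡ 10.
  S_1 = Σ v_i α_i r_i = 8·5·12 + 4·1·6 + 4·7·2 + 12·2·1 + 11·9·0 = 584 ≡ 12.
  α_i^2 mod 13 = [12, 1, 10, 4, 3].
  S_2 = Σ v_i α_i^2 r_i = 8·12·12 + 4·1·6 + 4·10·2 + 12·4·1 + 11·3·0 = 1304 ≡ 4.
  S = (10, 12, 4) ≠ 0, so r is not a codeword (an error is present).
Step 3: locate the error. For a single error e at position i, S_ℓ = v_i·e·α_i^ℓ, so α_err = S_1/S_0.
  S_0^{−1} = 10^{−1} = 4 (mod 13), so α_err = 12·4 = 48 ≡ 9 = α_5. Error position i = 5.
  Consistency check: S_2/S_1 = 4·12 = 48 ≡ 9 = α_err ✓ (single-error assumption holds).
Step 4: error magnitude e = S_0/v_5 = S_0·∏_{j≠5}(α_5 − α_j) = 10·6 = 60 ≡ 8 (mod 13).
Step 5: correct position 5: c_5 = r_5 − e = 0 − 8 ≡ 5 (mod 13). Hence c = [12, 6, 2, 1, 5].
  Check: interpolating c through the α_i gives m(x) = 11 + 8·x (degree < 2) with m(α_i) = c_i for every i, so c is indeed a codeword.


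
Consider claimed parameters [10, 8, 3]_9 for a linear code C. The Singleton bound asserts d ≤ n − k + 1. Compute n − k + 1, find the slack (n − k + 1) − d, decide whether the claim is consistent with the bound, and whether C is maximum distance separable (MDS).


Singleton RHS = n − k + 1 = 3, slack = 0, bound satisfied, MDS.

Singleton bound: d ≤ n − k + 1.
Here n = 10, k = 8, so n − k + 1 = 3.
Given d = 3, check d ≤ 3: YES.
Slack = (n − k + 1) − d = 0.
The code is MDS (slack = 0).
Description: the claimed parameters are [10, 8, 3]_9; such a code would be MDS (meets Singleton bound).


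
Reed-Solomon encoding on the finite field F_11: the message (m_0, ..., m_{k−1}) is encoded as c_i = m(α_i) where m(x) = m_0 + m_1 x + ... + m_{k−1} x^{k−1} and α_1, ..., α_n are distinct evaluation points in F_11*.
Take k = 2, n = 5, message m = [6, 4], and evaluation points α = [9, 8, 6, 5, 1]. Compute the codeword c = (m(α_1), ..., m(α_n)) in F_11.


c = [9, 5, 8, 4, 10]

Message polynomial: m(x) = 6 + 4·x (mod 11).
For each evaluation point α_i, compute m(α_i) mod 11:
  α_1 = 9: Horner steps 4 → 9, so m(9) = 9.
  α_2 = 8: Horner steps 4 → 5, so m(8) = 5.
  α_3 = 6: Horner steps 4 → 8, so m(6) = 8.
  α_4 = 5: Horner steps 4 → 4, so m(5) = 4.
  α_5 = 1: Horner steps 4 → 10, so m(1) = 10.
Codeword c = [9, 5, 8, 4, 10] ∈ F_11^5.


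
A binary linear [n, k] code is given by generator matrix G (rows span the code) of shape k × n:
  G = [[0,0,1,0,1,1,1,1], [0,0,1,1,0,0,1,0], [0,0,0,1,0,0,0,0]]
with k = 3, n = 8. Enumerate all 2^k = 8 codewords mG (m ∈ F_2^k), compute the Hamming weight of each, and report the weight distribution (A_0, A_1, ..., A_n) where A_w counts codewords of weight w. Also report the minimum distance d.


Weight distribution: A_0 = 1, A_1 = 1, A_2 = 1, A_3 = 2, A_4 = 1, A_5 = 1, A_6 = 1. Minimum distance d = 1.

Enumerate all 2^3 = 8 messages m ∈ F_2^3.
For each, compute codeword c = mG in F_2^8, then tally its weight.
  m = 000 → c = 00000000, weight = 0.
  m = 100 → c = 00101111, weight = 5.
  m = 010 → c = 00110010, weight = 3.
  m = 110 → c = 00011101, weight = 4.
  m = 001 → c = 00010000, weight = 1.
  m = 101 → c = 00111111, weight = 6.
  m = 011 → c = 00100010, weight = 2.
  m = 111 → c = 00001101, weight = 3.
Tally weights:
  weight 0: 1 codewords.
  weight 1: 1 codewords.
  weight 2: 1 codewords.
  weight 3: 2 codewords.
  weight 4: 1 codewords.
  weight 5: 1 codewords.
  weight 6: 1 codewords.
Minimum distance d = smallest w > 0 with A_w > 0 = 1.
Sanity: Σ A_w = 8 = 2^3 = 8 ✓.


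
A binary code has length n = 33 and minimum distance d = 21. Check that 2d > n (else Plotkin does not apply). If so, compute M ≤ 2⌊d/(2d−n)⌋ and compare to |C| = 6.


Plotkin bound M ≤ 4; given |C| = 6 > bound (violated).

Check applicability: 2d = 42, n = 33.
2d − n = 9 > 0, so Plotkin applies.
Compute d/(2d−n) = 21/9 ≈ 2.3333.
⌊d/(2d−n)⌋ = 2.
Plotkin bound: M ≤ 2·2 = 4.
Given |C| = 6, check: VIOLATED.
This |C| is above the Plotkin bound, so no binary code with n = 33, d = 21 and 6 codewords exists.


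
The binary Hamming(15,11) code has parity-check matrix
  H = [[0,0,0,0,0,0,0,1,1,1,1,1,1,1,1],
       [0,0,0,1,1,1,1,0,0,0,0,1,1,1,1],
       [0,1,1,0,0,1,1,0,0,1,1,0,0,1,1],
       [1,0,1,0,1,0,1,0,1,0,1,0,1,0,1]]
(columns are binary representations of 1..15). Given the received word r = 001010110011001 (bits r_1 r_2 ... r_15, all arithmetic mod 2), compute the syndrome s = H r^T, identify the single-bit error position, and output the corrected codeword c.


s = (0, 0, 0, 1)^T, error position = 1, corrected codeword c = 101010110011001

Compute s = H r^T mod 2 one row at a time:
  s_1 = 1 + 0 + 0 + 1 + 1 + 0 + 0 + 1 = 4 ≡ 0 (mod 2).
  s_2 = 0 + 1 + 0 + 1 + 1 + 0 + 0 + 1 = 4 ≡ 0 (mod 2).
  s_3 = 0 + 1 + 0 + 1 + 0 + 1 + 0 + 1 = 4 ≡ 0 (mod 2).
  s_4 = 0 + 1 + 1 + 1 + 0 + 1 + 0 + 1 = 5 ≡ 1 (mod 2).
s = (0, 0, 0, 1)^T — this equals column 1 of H (binary 0001), so error is at position 1.
Correct: flip bit 1 of r = 001010110011001 to get c = 101010110011001.


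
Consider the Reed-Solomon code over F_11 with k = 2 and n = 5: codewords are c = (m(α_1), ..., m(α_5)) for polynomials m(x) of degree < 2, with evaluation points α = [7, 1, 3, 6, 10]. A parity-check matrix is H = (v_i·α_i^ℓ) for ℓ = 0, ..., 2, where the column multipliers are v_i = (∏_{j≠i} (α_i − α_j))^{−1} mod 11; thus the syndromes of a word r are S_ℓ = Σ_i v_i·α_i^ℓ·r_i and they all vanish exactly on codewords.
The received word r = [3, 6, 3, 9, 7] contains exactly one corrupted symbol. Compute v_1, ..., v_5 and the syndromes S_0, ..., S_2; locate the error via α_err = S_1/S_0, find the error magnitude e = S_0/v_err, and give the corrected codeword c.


S = (8, 2, 6), error at position 3, error magnitude e = 9, c = [3, 6, 5, 9, 7].

Step 1: column multipliers v_i = (∏_{j≠i}(α_i − α_j))^{−1} mod 11.
  i = 1 (α = 7): (7−1)(7−3)(7−6)(7−10) = 6·4·1·(−3) = −72 ≡ 5, so v_1 = 5^{−1} = 9 (mod 11).
  i = 2 (α = 1): (1−7)(1−3)(1−6)(1−10) = (−6)·(−2)·(−5)·(−9) = 540 ≡ 1, so v_2 = 1^{−1} = 1 (mod 11).
  i = 3 (α = 3): (3−7)(3−1)(3−6)(3−10) = (−4)·2·(−3)·(−7) = −168 ≡ 8, so v_3 = 8^{−1} = 7 (mod 11).
  i = 4 (α = 6): (6−7)(6−1)(6−3)(6−10) = (−1)·5·3·(−4) = 60 ≡ 5, so v_4 = 5^{−1} = 9 (mod 11).
  i = 5 (α = 10): (10−7)(10−1)(10−3)(10−6) = 3·9·7·4 = 756 ≡ 8, so v_5 = 8^{−1} = 7 (mod 11).
  v = [9, 1, 7, 9, 7].
Step 2: syndromes of r = [3, 6, 3, 9, 7] (all sums mod 11).
  S_0 = Σ v_i r_i = 9·3 + 1·6 + 7·3 + 9·9 + 7·7 = 184 ≡ 8.
  S_1 = Σ v_i α_i r_i = 9·7·3 + 1·1·6 + 7·3·3 + 9·6·9 + 7·10·7 = 1234 ≡ 2.
  α_i^2 mod 11 = [5, 1, 9, 3, 1].
  S_2 = Σ v_i α_i^2 r_i = 9·5·3 + 1·1·6 + 7·9·3 + 9·3·9 + 7·1·7 = 622 ≡ 6.
  S = (8, 2, 6) ≠ 0, so r is not a codeword (an error is present).
Step 3: locate the error. For a single error e at position i, S_ℓ = v_i·e·α_i^ℓ, so α_err = S_1/S_0.
  S_0^{−1} = 8^{−1} = 7 (mod 11), so α_err = 2·7 = 14 ≡ 3 = α_3. Error position i = 3.
  Consistency check: S_2/S_1 = 6·6 = 36 ≡ 3 = α_err ✓ (single-error assumption holds).
Step 4: error magnitude e = S_0/v_3 = S_0·∏_{j≠3}(α_3 − α_j) = 8·8 = 64 ≡ 9 (mod 11).
Step 5: correct position 3: c_3 = r_3 − e = 3 − 9 ≡ 5 (mod 11). Hence c = [3, 6, 5, 9, 7].
  Check: interpolating c through the α_i gives m(x) = 1 + 5·x (degree < 2) with m(α_i) = c_i for every i, so c is indeed a codeword.


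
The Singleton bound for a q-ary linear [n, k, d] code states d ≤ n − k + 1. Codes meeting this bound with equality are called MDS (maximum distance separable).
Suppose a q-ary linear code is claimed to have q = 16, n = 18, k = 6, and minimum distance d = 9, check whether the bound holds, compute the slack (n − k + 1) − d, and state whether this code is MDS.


Singleton RHS = n − k + 1 = 13, slack = 4, bound satisfied, not MDS.

Singleton bound: d ≤ n − k + 1.
Here n = 18, k = 6, so n − k + 1 = 13.
Given d = 9, check d ≤ 13: YES.
Slack = (n − k + 1) − d = 4.
The code is NOT MDS (slack = 4 > 0).
Description: the claimed parameters are [18, 6, 9]_16; such a code would be non-MDS.


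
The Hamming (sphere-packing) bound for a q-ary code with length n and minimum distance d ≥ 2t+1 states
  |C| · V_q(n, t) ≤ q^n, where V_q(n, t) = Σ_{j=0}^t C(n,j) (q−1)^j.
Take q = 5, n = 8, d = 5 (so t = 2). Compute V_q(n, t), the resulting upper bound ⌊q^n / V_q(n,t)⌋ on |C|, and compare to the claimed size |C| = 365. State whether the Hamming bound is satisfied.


V_q(n, t) = 481, q^n = 390625, Hamming bound = 812, |C| = 365 ≤ bound (satisfied).

Step 1: Compute V_q(n, t) = Σ_{j=0}^2 C(n, j) (q−1)^j.
  j = 0: C(8,0)·(4)^0 = 1·1 = 1.
  j = 1: C(8,1)·(4)^1 = 8·4 = 32.
  j = 2: C(8,2)·(4)^2 = 28·16 = 448.
  V_q(n, t) = 1 + 32 + 448 = 481.
Step 2: q^n = 5^8 = 390625.
Step 3: Hamming bound ⌊q^n / V_q(n,t)⌋ = ⌊390625/481⌋ = 812.
Step 4: Compare |C| = 365 to 812: satisfied.
The claimed |C| lies below the Hamming bound.


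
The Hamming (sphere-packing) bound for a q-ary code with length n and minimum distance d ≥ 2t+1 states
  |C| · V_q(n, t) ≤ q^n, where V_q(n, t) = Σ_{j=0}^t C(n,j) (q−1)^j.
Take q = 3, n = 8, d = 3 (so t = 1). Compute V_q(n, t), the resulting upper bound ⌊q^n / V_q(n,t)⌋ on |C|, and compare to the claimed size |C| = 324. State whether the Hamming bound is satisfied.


V_q(n, t) = 17, q^n = 6561, Hamming bound = 385, |C| = 324 ≤ bound (satisfied).

Step 1: Compute V_q(n, t) = Σ_{j=0}^1 C(n, j) (q−1)^j.
  j = 0: C(8,0)·(2)^0 = 1·1 = 1.
  j = 1: C(8,1)·(2)^1 = 8·2 = 16.
  V_q(n, t) = 1 + 16 = 17.
Step 2: q^n = 3^8 = 6561.
Step 3: Hamming bound ⌊q^n / V_q(n,t)⌋ = ⌊6561/17⌋ = 385.
Step 4: Compare |C| = 324 to 385: satisfied.
The claimed |C| lies below the Hamming bound.


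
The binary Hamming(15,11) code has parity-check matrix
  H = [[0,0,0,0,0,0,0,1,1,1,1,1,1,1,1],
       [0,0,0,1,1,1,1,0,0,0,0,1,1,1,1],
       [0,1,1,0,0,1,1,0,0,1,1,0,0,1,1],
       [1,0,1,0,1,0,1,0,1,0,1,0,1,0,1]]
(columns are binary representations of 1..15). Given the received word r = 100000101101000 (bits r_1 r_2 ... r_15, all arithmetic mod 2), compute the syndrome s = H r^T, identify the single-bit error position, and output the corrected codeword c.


s = (1, 0, 0, 1)^T, error position = 9, corrected codeword c = 100000100101000

Compute s = H r^T mod 2 one row at a time:
  s_1 = 0 + 1 + 1 + 0 + 1 + 0 + 0 + 0 = 3 ≡ 1 (mod 2).
  s_2 = 0 + 0 + 0 + 1 + 1 + 0 + 0 + 0 = 2 ≡ 0 (mod 2).
  s_3 = 0 + 0 + 0 + 1 + 1 + 0 + 0 + 0 = 2 ≡ 0 (mod 2).
  s_4 = 1 + 0 + 0 + 1 + 1 + 0 + 0 + 0 = 3 ≡ 1 (mod 2).
s = (1, 0, 0, 1)^T — this equals column 9 of H (binary 1001), so error is at position 9.
Correct: flip bit 9 of r = 100000101101000 to get c = 100000100101000.


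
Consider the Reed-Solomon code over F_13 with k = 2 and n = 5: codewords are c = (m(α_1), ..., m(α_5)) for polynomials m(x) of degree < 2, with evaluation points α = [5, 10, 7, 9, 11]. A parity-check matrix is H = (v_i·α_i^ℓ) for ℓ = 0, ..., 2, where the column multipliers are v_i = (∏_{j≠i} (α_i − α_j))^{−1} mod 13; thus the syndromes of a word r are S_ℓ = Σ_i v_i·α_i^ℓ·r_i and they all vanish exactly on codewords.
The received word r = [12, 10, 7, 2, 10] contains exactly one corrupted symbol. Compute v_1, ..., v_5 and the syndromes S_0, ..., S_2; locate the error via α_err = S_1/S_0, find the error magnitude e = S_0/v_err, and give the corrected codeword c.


S = (11, 6, 8), error at position 2, error magnitude e = 4, c = [12, 6, 7, 2, 10].

Step 1: column multipliers v_i = (∏_{j≠i}(α_i − α_j))^{−1} mod 13.
  i = 1 (α = 5): (5−10)(5−7)(5−9)(5−11) = (−5)·(−2)·(−4)·(−6) = 240 ≡ 6, so v_1 = 6^{−1} = 11 (mod 13).
  i = 2 (α = 10): (10−5)(10−7)(10−9)(10−11) = 5·3·1·(−1) = −15 ≡ 11, so v_2 = 11^{−1} = 6 (mod 13).
  i = 3 (α = 7): (7−5)(7−10)(7−9)(7−11) = 2·(−3)·(−2)·(−4) = −48 ≡ 4, so v_3 = 4^{−1} = 10 (mod 13).
  i = 4 (α = 9): (9−5)(9−10)(9−7)(9−11) = 4·(−1)·2·(−2) = 16 ≡ 3, so v_4 = 3^{−1} = 9 (mod 13).
  i = 5 (α = 11): (11−5)(11−10)(11−7)(11−9) = 6·1·4·2 = 48 ≡ 9, so v_5 = 9^{−1} = 3 (mod 13).
  v = [11, 6, 10, 9, 3].
Step 2: syndromes of r = [12, 10, 7, 2, 10] (all sums mod 13).
  S_0 = Σ v_i r_i = 11·12 + 6·10 + 10·7 + 9·2 + 3·10 = 310 ≡ 11.
  S_1 = Σ v_i α_i r_i = 11·5·12 + 6·10·10 + 10·7·7 + 9·9·2 + 3·11·10 = 2242 ≡ 6.
  α_i^2 mod 13 = [12, 9, 10, 3, 4].
  S_2 = Σ v_i α_i^2 r_i = 11·12·12 + 6·9·10 + 10·10·7 + 9·3·2 + 3·4·10 = 2998 ≡ 8.
  S = (11, 6, 8) ≠ 0, so r is not a codeword (an error is present).
Step 3: locate the error. For a single error e at position i, S_ℓ = v_i·e·α_i^ℓ, so α_err = S_1/S_0.
  S_0^{−1} = 11^{−1} = 6 (mod 13), so α_err = 6·6 = 36 ≡ 10 = α_2. Error position i = 2.
  Consistency check: S_2/S_1 = 8·11 = 88 ≡ 10 = α_err ✓ (single-error assumption holds).
Step 4: error magnitude e = S_0/v_2 = S_0·∏_{j≠2}(α_2 − α_j) = 11·11 = 121 ≡ 4 (mod 13).
Step 5: correct position 2: c_2 = r_2 − e = 10 − 4 ≡ 6 (mod 13). Hence c = [12, 6, 7, 2, 10].
  Check: interpolating c through the α_i gives m(x) = 5 + 4·x (degree < 2) with m(α_i) = c_i for every i, so c is indeed a codeword.


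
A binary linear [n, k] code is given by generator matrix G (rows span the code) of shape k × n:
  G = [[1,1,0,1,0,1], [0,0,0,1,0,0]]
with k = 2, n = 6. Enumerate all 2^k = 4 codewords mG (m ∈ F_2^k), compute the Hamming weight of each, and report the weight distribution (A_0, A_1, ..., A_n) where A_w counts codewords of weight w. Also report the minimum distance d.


Weight distribution: A_0 = 1, A_1 = 1, A_3 = 1, A_4 = 1. Minimum distance d = 1.

Enumerate all 2^2 = 4 messages m ∈ F_2^2.
For each, compute codeword c = mG in F_2^6, then tally its weight.
  m = 00 → c = 000000, weight = 0.
  m = 10 → c = 110101, weight = 4.
  m = 01 → c = 000100, weight = 1.
  m = 11 → c = 110001, weight = 3.
Tally weights:
  weight 0: 1 codewords.
  weight 1: 1 codewords.
  weight 3: 1 codewords.
  weight 4: 1 codewords.
Minimum distance d = smallest w > 0 with A_w > 0 = 1.
Sanity: Σ A_w = 4 = 2^2 = 4 ✓.


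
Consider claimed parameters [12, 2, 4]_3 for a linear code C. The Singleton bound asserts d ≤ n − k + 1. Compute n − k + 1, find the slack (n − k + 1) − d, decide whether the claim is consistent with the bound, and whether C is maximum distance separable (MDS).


Singleton RHS = n − k + 1 = 11, slack = 7, bound satisfied, not MDS.

Singleton bound: d ≤ n − k + 1.
Here n = 12, k = 2, so n − k + 1 = 11.
Given d = 4, check d ≤ 11: YES.
Slack = (n − k + 1) − d = 7.
The code is NOT MDS (slack = 7 > 0).
Description: the claimed parameters are [12, 2, 4]_3; such a code would be non-MDS.


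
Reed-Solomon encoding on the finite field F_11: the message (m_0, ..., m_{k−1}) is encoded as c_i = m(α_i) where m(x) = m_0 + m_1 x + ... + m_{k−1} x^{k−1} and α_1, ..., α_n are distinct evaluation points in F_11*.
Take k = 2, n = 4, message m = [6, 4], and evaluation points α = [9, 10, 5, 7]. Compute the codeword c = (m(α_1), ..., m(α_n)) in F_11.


c = [9, 2, 4, 1]

Message polynomial: m(x) = 6 + 4·x (mod 11).
For each evaluation point α_i, compute m(α_i) mod 11:
  α_1 = 9: Horner steps 4 → 9, so m(9) = 9.
  α_2 = 10: Horner steps 4 → 2, so m(10) = 2.
  α_3 = 5: Horner steps 4 → 4, so m(5) = 4.
  α_4 = 7: Horner steps 4 → 1, so m(7) = 1.
Codeword c = [9, 2, 4, 1] ∈ F_11^4.


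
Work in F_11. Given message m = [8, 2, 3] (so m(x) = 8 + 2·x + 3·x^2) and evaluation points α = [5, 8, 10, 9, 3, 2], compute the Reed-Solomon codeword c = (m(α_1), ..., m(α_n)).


c = [5, 7, 9, 5, 8, 2]

Message polynomial: m(x) = 8 + 2·x + 3·x^2 (mod 11).
For each evaluation point α_i, compute m(α_i) mod 11:
  α_1 = 5: Horner steps 3 → 6 → 5, so m(5) = 5.
  α_2 = 8: Horner steps 3 → 4 → 7, so m(8) = 7.
  α_3 = 10: Horner steps 3 → 10 → 9, so m(10) = 9.
  α_4 = 9: Horner steps 3 → 7 → 5, so m(9) = 5.
  α_5 = 3: Horner steps 3 → 0 → 8, so m(3) = 8.
  α_6 = 2: Horner steps 3 → 8 → 2, so m(2) = 2.
Codeword c = [5, 7, 9, 5, 8, 2] ∈ F_11^6.


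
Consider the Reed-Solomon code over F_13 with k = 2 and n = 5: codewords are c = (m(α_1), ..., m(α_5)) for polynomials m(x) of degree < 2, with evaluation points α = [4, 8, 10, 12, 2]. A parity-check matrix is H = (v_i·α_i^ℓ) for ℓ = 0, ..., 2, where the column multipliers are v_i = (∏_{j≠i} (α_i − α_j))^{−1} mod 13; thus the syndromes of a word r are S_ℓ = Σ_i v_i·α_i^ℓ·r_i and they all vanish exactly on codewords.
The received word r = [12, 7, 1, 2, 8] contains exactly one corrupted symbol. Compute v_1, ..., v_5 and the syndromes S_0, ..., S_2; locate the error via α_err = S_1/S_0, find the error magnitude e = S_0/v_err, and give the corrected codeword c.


S = (1, 10, 9), error at position 3, error magnitude e = 3, c = [12, 7, 11, 2, 8].

Step 1: column multipliers v_i = (∏_{j≠i}(α_i − α_j))^{−1} mod 13.
  i = 1 (α = 4): (4−8)(4−10)(4−12)(4−2) = (−4)·(−6)·(−8)·2 = −384 ≡ 6, so v_1 = 6^{−1} = 11 (mod 13).
  i = 2 (α = 8): (8−4)(8−10)(8−12)(8−2) = 4·(−2)·(−4)·6 = 192 ≡ 10, so v_2 = 10^{−1} = 4 (mod 13).
  i = 3 (α = 10): (10−4)(10−8)(10−12)(10−2) = 6·2·(−2)·8 = −192 ≡ 3, so v_3 = 3^{−1} = 9 (mod 13).
  i = 4 (α = 12): (12−4)(12−8)(12−10)(12−2) = 8·4·2·10 = 640 ≡ 3, so v_4 = 3^{−1} = 9 (mod 13).
  i = 5 (α = 2): (2−4)(2−8)(2−10)(2−12) = (−2)·(−6)·(−8)·(−10) = 960 ≡ 11, so v_5 = 11^{−1} = 6 (mod 13).
  v = [11, 4, 9, 9, 6].
Step 2: syndromes of r = [12, 7, 1, 2, 8] (all sums mod 13).
  S_0 = Σ v_i r_i = 11·12 + 4·7 + 9·1 + 9·2 + 6·8 = 235 ≡ 1.
  S_1 = Σ v_i α_i r_i = 11·4·12 + 4·8·7 + 9·10·1 + 9·12·2 + 6·2·8 = 1154 ≡ 10.
  α_i^2 mod 13 = [3, 12, 9, 1, 4].
  S_2 = Σ v_i α_i^2 r_i = 11·3·12 + 4·12·7 + 9·9·1 + 9·1·2 + 6·4·8 = 1023 ≡ 9.
  S = (1, 10, 9) ≠ 0, so r is not a codeword (an error is present).
Step 3: locate the error. For a single error e at position i, S_ℓ = v_i·e·α_i^ℓ, so α_err = S_1/S_0.
  S_0^{−1} = 1^{−1} = 1 (mod 13), so α_err = 10·1 = 10 ≡ 10 = α_3. Error position i = 3.
  Consistency check: S_2/S_1 = 9·4 = 36 ≡ 10 = α_err ✓ (single-error assumption holds).
Step 4: error magnitude e = S_0/v_3 = S_0·∏_{j≠3}(α_3 − α_j) = 1·3 = 3 ≡ 3 (mod 13).
Step 5: correct position 3: c_3 = r_3 − e = 1 − 3 ≡ 11 (mod 13). Hence c = [12, 7, 11, 2, 8].
  Check: interpolating c through the α_i gives m(x) = 4 + 2·x (degree < 2) with m(α_i) = c_i for every i, so c is indeed a codeword.
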